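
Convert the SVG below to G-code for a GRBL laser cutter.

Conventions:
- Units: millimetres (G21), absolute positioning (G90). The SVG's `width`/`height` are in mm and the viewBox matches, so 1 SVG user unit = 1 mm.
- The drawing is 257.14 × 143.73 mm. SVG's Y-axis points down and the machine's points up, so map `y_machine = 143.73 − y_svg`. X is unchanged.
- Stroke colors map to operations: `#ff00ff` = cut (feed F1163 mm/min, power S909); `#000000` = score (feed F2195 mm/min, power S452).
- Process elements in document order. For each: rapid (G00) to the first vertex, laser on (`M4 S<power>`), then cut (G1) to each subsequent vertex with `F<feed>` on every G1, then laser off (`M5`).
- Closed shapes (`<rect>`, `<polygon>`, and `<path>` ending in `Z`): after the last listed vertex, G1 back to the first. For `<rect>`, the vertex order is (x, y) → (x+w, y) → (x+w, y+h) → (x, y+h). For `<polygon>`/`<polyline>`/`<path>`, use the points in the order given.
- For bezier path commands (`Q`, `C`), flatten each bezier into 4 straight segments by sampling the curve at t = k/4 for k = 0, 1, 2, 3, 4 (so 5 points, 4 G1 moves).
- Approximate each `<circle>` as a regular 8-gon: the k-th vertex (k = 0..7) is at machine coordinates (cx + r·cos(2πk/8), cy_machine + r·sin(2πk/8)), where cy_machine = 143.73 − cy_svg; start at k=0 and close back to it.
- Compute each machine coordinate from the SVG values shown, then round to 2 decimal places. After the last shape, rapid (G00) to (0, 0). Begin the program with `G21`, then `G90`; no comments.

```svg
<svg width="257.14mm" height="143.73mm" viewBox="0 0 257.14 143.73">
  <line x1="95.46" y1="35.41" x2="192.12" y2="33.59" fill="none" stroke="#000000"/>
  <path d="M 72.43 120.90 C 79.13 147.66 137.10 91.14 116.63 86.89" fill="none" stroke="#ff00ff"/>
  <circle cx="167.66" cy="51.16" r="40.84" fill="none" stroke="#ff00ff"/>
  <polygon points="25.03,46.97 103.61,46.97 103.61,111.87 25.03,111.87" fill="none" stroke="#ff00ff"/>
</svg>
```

G21
G90
G00 X95.46 Y108.32
M4 S452
G1 X192.12 Y110.14 F2195
M5
G00 X72.43 Y22.83
M4 S909
G1 X85.04 Y16.26 F1163
G1 X104.72 Y28.21 F1163
G1 X119.30 Y45.97 F1163
G1 X116.63 Y56.84 F1163
M5
G00 X208.50 Y92.57
M4 S909
G1 X196.54 Y121.45 F1163
G1 X167.66 Y133.41 F1163
G1 X138.78 Y121.45 F1163
G1 X126.82 Y92.57 F1163
G1 X138.78 Y63.69 F1163
G1 X167.66 Y51.73 F1163
G1 X196.54 Y63.69 F1163
G1 X208.50 Y92.57 F1163
M5
G00 X25.03 Y96.76
M4 S909
G1 X103.61 Y96.76 F1163
G1 X103.61 Y31.86 F1163
G1 X25.03 Y31.86 F1163
G1 X25.03 Y96.76 F1163
M5
G00 X0.00 Y0.00

Since the viewBox matches the mm dimensions, user units are millimetres directly. The only transform is the Y-flip y_m = 143.73 − y_svg.

Shape 1 is a line segment drawn with `<line>`. Its stroke #000000 means score at S452, F2195. After flipping Y the toolpath is (95.46,108.32) → (192.12,110.14).

Shape 2 is a cubic bezier drawn with `<path>`. Its stroke #ff00ff means cut at S909, F1163. After flipping Y the toolpath is (72.43,22.83) → (85.04,16.26) → (104.72,28.21) → (119.30,45.97) → (116.63,56.84).

Shape 3 is a circle drawn with `<circle>`. Its stroke #ff00ff means cut at S909, F1163. After flipping Y the toolpath is (208.50,92.57) → (196.54,121.45) → (167.66,133.41) → (138.78,121.45) → (126.82,92.57) → (138.78,63.69) → (167.66,51.73) → (196.54,63.69) → (208.50,92.57), returning to the start.

Shape 4 is a rectangle drawn with `<polygon>`. Its stroke #ff00ff means cut at S909, F1163. After flipping Y the toolpath is (25.03,96.76) → (103.61,96.76) → (103.61,31.86) → (25.03,31.86) → (25.03,96.76), returning to the start.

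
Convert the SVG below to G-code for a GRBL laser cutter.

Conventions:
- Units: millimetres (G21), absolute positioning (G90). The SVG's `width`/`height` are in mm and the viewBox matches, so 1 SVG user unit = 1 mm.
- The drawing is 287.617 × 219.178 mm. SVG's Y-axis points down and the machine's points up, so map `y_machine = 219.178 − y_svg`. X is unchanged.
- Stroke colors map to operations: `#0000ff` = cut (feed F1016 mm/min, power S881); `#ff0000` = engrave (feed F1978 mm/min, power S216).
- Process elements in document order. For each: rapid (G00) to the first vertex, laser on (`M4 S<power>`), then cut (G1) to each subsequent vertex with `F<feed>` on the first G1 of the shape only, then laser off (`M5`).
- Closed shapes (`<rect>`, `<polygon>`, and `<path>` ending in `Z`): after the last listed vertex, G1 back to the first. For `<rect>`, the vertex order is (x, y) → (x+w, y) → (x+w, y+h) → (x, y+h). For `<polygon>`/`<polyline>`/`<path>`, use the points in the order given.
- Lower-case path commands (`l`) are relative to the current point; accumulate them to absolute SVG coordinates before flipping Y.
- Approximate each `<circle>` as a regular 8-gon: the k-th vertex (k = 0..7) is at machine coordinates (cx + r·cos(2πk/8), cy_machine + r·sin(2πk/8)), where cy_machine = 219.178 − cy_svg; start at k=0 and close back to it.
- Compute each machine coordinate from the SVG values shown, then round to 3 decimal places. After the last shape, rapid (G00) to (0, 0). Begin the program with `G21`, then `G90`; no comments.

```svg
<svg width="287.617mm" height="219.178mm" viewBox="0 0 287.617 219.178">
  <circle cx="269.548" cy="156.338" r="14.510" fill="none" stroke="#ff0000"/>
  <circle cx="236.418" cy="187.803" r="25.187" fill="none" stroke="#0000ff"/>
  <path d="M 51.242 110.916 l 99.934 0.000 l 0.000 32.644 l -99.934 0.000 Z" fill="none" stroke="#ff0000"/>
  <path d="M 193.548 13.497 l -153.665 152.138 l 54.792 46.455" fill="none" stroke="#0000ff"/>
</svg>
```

viewBox `0 0 287.617 219.178` with mm width/height → 1 unit = 1 mm. Flip: y_m = 219.178 − y_svg.

**Shape 1** — `<circle>` circle, stroke `#ff0000` → engrave (S216, F1978). Machine vertices: (284.058,62.840) → (279.808,73.100) → (269.548,77.350) → (259.288,73.100) → (255.038,62.840) → (259.288,52.580) → (269.548,48.330) → (279.808,52.580) → (284.058,62.840). Closed: final G1 returns to the first vertex.

**Shape 2** — `<circle>` circle, stroke `#0000ff` → cut (S881, F1016). Machine vertices: (261.605,31.375) → (254.228,49.185) → (236.418,56.562) → (218.608,49.185) → (211.231,31.375) → (218.608,13.565) → (236.418,6.188) → (254.228,13.565) → (261.605,31.375). Closed: final G1 returns to the first vertex.

**Shape 3** — `<path>` rectangle, stroke `#ff0000` → engrave (S216, F1978). Machine vertices: (51.242,108.262) → (151.176,108.262) → (151.176,75.618) → (51.242,75.618) → (51.242,108.262). Closed: final G1 returns to the first vertex.

**Shape 4** — `<path>` open polyline, stroke `#0000ff` → cut (S881, F1016). Machine vertices: (193.548,205.681) → (39.883,53.543) → (94.675,7.088). Open path.

G21
G90
G00 X284.058 Y62.840
M4 S216
G1 X279.808 Y73.100 F1978
G1 X269.548 Y77.350
G1 X259.288 Y73.100
G1 X255.038 Y62.840
G1 X259.288 Y52.580
G1 X269.548 Y48.330
G1 X279.808 Y52.580
G1 X284.058 Y62.840
M5
G00 X261.605 Y31.375
M4 S881
G1 X254.228 Y49.185 F1016
G1 X236.418 Y56.562
G1 X218.608 Y49.185
G1 X211.231 Y31.375
G1 X218.608 Y13.565
G1 X236.418 Y6.188
G1 X254.228 Y13.565
G1 X261.605 Y31.375
M5
G00 X51.242 Y108.262
M4 S216
G1 X151.176 Y108.262 F1978
G1 X151.176 Y75.618
G1 X51.242 Y75.618
G1 X51.242 Y108.262
M5
G00 X193.548 Y205.681
M4 S881
G1 X39.883 Y53.543 F1016
G1 X94.675 Y7.088
M5
G00 X0.000 Y0.000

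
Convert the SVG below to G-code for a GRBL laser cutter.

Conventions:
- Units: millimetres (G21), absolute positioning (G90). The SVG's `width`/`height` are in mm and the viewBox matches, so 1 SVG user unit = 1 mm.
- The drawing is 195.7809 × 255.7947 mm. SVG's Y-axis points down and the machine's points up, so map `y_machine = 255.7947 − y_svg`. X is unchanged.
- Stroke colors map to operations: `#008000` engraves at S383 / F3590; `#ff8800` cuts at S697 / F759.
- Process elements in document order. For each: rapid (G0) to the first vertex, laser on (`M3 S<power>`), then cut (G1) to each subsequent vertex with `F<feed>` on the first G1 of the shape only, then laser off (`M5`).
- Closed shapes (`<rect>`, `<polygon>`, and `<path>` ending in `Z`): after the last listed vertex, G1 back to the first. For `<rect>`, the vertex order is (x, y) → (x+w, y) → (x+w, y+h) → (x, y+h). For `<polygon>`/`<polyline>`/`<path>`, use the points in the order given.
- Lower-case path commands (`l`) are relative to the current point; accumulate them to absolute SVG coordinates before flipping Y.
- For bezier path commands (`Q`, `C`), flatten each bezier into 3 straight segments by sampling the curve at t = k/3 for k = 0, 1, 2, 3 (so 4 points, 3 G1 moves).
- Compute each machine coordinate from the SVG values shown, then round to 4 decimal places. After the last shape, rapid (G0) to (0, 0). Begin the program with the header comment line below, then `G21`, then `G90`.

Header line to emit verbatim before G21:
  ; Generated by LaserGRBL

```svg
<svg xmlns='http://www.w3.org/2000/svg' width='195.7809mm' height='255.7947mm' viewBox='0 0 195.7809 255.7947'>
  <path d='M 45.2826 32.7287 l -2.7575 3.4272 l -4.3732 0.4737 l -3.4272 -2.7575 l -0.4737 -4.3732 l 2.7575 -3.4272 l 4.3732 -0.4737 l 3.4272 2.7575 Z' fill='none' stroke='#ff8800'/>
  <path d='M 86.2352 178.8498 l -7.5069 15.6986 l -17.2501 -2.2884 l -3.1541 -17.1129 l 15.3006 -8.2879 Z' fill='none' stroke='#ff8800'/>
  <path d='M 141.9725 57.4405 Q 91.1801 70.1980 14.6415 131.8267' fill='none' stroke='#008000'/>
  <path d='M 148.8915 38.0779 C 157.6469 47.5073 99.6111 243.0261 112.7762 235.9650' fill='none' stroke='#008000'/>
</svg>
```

; Generated by LaserGRBL
G21
G90
G0 X45.2826 Y223.0660
M3 S697
G1 X42.5251 Y219.6388 F759
G1 X38.1519 Y219.1651
G1 X34.7247 Y221.9226
G1 X34.2510 Y226.2958
G1 X37.0085 Y229.7230
G1 X41.3817 Y230.1967
G1 X44.8089 Y227.4392
G1 X45.2826 Y223.0660
M5
G0 X86.2352 Y76.9449
M3 S697
G1 X78.7283 Y61.2463 F759
G1 X61.4782 Y63.5347
G1 X58.3241 Y80.6476
G1 X73.6247 Y88.9355
G1 X86.2352 Y76.9449
M5
G0 X141.9725 Y198.3542
M3 S383
G1 X105.2502 Y184.4191 F3590
G1 X62.8065 Y159.6237
G1 X14.6415 Y123.9680
M5
G0 X148.8915 Y217.7168
M3 S383
G1 X140.4940 Y160.6528 F3590
G1 X118.2339 Y65.9001
G1 X112.7762 Y19.8297
M5
G0 X0.0000 Y0.0000

1 u = 1 mm; y_m = 255.7947 − y.

[1] `<path>` regular polygon, #ff8800→cut S697 F759: (45.2826,223.0660) → (42.5251,219.6388) → (38.1519,219.1651) → (34.7247,221.9226) → (34.2510,226.2958) → (37.0085,229.7230) → (41.3817,230.1967) → (44.8089,227.4392) → (45.2826,223.0660) (closed)

[2] `<path>` regular polygon, #ff8800→cut S697 F759: (86.2352,76.9449) → (78.7283,61.2463) → (61.4782,63.5347) → (58.3241,80.6476) → (73.6247,88.9355) → (86.2352,76.9449) (closed)

[3] `<path>` quadratic bezier, #008000→engrave S383 F3590: (141.9725,198.3542) → (105.2502,184.4191) → (62.8065,159.6237) → (14.6415,123.9680)

[4] `<path>` cubic bezier, #008000→engrave S383 F3590: (148.8915,217.7168) → (140.4940,160.6528) → (118.2339,65.9001) → (112.7762,19.8297)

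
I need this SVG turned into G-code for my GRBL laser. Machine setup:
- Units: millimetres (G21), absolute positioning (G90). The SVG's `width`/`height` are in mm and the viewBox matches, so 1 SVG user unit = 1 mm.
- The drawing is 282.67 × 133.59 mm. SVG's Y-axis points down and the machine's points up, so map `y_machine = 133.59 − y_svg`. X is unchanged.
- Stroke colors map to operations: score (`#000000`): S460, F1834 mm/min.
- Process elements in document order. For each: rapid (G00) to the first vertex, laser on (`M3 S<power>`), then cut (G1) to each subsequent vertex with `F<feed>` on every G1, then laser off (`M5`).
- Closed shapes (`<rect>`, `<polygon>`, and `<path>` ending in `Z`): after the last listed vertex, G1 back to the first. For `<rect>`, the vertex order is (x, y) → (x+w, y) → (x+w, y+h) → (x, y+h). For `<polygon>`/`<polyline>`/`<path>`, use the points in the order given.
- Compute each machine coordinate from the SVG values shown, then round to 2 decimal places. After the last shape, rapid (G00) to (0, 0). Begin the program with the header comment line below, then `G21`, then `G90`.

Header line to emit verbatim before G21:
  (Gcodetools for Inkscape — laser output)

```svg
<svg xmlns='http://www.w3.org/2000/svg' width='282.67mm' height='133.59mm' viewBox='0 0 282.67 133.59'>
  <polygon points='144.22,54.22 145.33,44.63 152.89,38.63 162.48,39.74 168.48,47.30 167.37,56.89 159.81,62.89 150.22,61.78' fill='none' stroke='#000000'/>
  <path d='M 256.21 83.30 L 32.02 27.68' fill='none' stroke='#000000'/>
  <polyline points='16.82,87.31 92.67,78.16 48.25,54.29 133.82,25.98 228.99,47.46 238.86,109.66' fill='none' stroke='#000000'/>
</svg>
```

(Gcodetools for Inkscape — laser output)
G21
G90
G00 X144.22 Y79.37
M3 S460
G1 X145.33 Y88.96 F1834
G1 X152.89 Y94.96 F1834
G1 X162.48 Y93.85 F1834
G1 X168.48 Y86.29 F1834
G1 X167.37 Y76.70 F1834
G1 X159.81 Y70.70 F1834
G1 X150.22 Y71.81 F1834
G1 X144.22 Y79.37 F1834
M5
G00 X256.21 Y50.29
M3 S460
G1 X32.02 Y105.91 F1834
M5
G00 X16.82 Y46.28
M3 S460
G1 X92.67 Y55.43 F1834
G1 X48.25 Y79.30 F1834
G1 X133.82 Y107.61 F1834
G1 X228.99 Y86.13 F1834
G1 X238.86 Y23.93 F1834
M5
G00 X0.00 Y0.00

Since the viewBox matches the mm dimensions, user units are millimetres directly. The only transform is the Y-flip y_m = 133.59 − y_svg.

Shape 1 is a regular polygon drawn with `<polygon>`. Its stroke #000000 means score at S460, F1834. After flipping Y the toolpath is (144.22,79.37) → (145.33,88.96) → (152.89,94.96) → (162.48,93.85) → (168.48,86.29) → (167.37,76.70) → (159.81,70.70) → (150.22,71.81) → (144.22,79.37), returning to the start.

Shape 2 is a line segment drawn with `<path>`. Its stroke #000000 means score at S460, F1834. After flipping Y the toolpath is (256.21,50.29) → (32.02,105.91).

Shape 3 is a open polyline drawn with `<polyline>`. Its stroke #000000 means score at S460, F1834. After flipping Y the toolpath is (16.82,46.28) → (92.67,55.43) → (48.25,79.30) → (133.82,107.61) → (228.99,86.13) → (238.86,23.93).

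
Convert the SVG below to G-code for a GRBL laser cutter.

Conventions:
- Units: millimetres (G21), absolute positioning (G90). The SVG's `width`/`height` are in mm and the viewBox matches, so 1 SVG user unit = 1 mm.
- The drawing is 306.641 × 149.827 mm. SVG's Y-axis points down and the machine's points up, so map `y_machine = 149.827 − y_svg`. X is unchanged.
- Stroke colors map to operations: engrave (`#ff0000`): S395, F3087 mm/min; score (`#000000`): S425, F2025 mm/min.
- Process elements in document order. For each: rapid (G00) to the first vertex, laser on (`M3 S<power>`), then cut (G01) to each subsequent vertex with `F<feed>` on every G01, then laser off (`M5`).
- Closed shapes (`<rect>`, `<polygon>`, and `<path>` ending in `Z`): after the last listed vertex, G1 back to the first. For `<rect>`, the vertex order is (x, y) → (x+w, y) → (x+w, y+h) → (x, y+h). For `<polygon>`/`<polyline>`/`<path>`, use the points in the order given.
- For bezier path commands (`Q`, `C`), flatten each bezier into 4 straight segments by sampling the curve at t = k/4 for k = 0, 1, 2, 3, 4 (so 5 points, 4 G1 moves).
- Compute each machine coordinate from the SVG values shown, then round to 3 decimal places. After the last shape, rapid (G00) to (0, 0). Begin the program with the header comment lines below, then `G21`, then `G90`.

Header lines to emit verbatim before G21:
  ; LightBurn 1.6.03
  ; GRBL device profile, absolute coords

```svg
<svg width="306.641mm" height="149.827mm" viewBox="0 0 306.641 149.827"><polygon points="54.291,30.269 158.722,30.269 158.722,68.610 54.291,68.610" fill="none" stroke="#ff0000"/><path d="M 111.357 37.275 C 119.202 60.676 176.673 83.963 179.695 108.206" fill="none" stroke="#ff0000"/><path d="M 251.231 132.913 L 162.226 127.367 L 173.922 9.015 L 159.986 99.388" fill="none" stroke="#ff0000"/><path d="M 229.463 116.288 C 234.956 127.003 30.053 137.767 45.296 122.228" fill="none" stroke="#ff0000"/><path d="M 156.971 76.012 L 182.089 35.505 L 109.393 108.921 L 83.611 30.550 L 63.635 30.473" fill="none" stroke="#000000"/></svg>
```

Since the viewBox matches the mm dimensions, user units are millimetres directly. The only transform is the Y-flip y_m = 149.827 − y_svg.

Shape 1 is a rectangle drawn with `<polygon>`. Its stroke #ff0000 means engrave at S395, F3087. After flipping Y the toolpath is (54.291,119.558) → (158.722,119.558) → (158.722,81.217) → (54.291,81.217) → (54.291,119.558), returning to the start.

Shape 2 is a cubic bezier drawn with `<path>`. Its stroke #ff0000 means engrave at S395, F3087. After flipping Y the toolpath is (111.357,112.552) → (124.919,95.006) → (147.335,77.402) → (168.845,59.641) → (179.695,41.621).

Shape 3 is a open polyline drawn with `<path>`. Its stroke #ff0000 means engrave at S395, F3087. After flipping Y the toolpath is (251.231,16.914) → (162.226,22.460) → (173.922,140.812) → (159.986,50.439).

Shape 4 is a cubic bezier drawn with `<path>`. Its stroke #ff0000 means engrave at S395, F3087. After flipping Y the toolpath is (229.463,33.539) → (200.861,25.905) → (133.723,20.724) → (68.414,20.465) → (45.296,27.599).

Shape 5 is a open polyline drawn with `<path>`. Its stroke #000000 means score at S425, F2025. After flipping Y the toolpath is (156.971,73.815) → (182.089,114.322) → (109.393,40.906) → (83.611,119.277) → (63.635,119.354).

; LightBurn 1.6.03
; GRBL device profile, absolute coords
G21
G90
G00 X54.291 Y119.558
M3 S395
G01 X158.722 Y119.558 F3087
G01 X158.722 Y81.217 F3087
G01 X54.291 Y81.217 F3087
G01 X54.291 Y119.558 F3087
M5
G00 X111.357 Y112.552
M3 S395
G01 X124.919 Y95.006 F3087
G01 X147.335 Y77.402 F3087
G01 X168.845 Y59.641 F3087
G01 X179.695 Y41.621 F3087
M5
G00 X251.231 Y16.914
M3 S395
G01 X162.226 Y22.460 F3087
G01 X173.922 Y140.812 F3087
G01 X159.986 Y50.439 F3087
M5
G00 X229.463 Y33.539
M3 S395
G01 X200.861 Y25.905 F3087
G01 X133.723 Y20.724 F3087
G01 X68.414 Y20.465 F3087
G01 X45.296 Y27.599 F3087
M5
G00 X156.971 Y73.815
M3 S425
G01 X182.089 Y114.322 F2025
G01 X109.393 Y40.906 F2025
G01 X83.611 Y119.277 F2025
G01 X63.635 Y119.354 F2025
M5
G00 X0.000 Y0.000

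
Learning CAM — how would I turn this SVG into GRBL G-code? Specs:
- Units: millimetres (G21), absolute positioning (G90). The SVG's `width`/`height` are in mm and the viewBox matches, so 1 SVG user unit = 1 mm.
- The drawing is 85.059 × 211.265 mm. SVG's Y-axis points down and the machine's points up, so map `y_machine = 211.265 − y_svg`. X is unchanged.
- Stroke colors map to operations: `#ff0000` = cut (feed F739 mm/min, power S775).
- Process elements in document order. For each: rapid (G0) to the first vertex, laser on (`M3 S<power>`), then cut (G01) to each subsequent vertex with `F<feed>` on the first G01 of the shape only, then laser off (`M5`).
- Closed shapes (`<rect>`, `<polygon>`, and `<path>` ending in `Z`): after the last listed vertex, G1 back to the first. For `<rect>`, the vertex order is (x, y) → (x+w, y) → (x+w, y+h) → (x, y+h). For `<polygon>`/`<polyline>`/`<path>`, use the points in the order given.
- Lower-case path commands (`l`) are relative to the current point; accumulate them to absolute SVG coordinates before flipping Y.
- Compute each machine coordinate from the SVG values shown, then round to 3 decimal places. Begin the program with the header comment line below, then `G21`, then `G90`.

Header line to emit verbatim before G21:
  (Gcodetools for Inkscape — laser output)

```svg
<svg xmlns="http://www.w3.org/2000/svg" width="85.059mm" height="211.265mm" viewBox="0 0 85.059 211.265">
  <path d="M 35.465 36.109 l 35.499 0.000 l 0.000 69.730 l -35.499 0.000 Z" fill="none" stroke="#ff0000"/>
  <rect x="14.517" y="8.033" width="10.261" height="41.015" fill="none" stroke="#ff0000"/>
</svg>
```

(Gcodetools for Inkscape — laser output)
G21
G90
G0 X35.465 Y175.156
M3 S775
G01 X70.964 Y175.156 F739
G01 X70.964 Y105.426
G01 X35.465 Y105.426
G01 X35.465 Y175.156
M5
G0 X14.517 Y203.232
M3 S775
G01 X24.778 Y203.232 F739
G01 X24.778 Y162.217
G01 X14.517 Y162.217
G01 X14.517 Y203.232
M5

1 u = 1 mm; y_m = 211.265 − y.

[1] `<path>` rectangle, #ff0000→cut S775 F739: (35.465,175.156) → (70.964,175.156) → (70.964,105.426) → (35.465,105.426) → (35.465,175.156) (closed)

[2] `<rect>` rectangle, #ff0000→cut S775 F739: (14.517,203.232) → (24.778,203.232) → (24.778,162.217) → (14.517,162.217) → (14.517,203.232) (closed)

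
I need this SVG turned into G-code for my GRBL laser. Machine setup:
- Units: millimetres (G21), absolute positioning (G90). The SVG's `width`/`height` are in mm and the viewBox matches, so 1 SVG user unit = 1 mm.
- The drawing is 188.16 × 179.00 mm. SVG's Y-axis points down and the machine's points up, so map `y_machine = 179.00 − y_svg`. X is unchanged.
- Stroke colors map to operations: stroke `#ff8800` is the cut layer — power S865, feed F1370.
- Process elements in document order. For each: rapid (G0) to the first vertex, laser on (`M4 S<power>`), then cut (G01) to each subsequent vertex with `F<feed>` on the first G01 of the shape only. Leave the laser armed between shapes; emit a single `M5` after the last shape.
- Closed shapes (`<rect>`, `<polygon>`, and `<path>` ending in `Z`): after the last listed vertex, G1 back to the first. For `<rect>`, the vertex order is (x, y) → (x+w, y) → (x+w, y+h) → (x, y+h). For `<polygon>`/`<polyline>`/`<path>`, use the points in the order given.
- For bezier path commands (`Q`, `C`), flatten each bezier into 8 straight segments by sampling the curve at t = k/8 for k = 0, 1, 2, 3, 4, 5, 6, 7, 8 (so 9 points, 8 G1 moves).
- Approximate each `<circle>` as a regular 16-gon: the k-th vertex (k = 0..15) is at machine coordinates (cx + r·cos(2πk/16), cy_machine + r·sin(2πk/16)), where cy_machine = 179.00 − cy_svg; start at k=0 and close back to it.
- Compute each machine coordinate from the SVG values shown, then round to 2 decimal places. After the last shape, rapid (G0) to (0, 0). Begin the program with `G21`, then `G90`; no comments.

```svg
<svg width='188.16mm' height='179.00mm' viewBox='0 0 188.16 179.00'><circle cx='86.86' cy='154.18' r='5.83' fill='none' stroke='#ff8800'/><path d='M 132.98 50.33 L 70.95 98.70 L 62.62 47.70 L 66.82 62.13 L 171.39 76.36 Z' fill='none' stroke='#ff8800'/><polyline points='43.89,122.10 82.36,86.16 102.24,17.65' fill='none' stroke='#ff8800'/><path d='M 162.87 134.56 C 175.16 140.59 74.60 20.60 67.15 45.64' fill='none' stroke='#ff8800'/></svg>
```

G21
G90
G0 X92.69 Y24.82
M4 S865
G01 X92.25 Y27.05 F1370
G01 X90.98 Y28.94
G01 X89.09 Y30.21
G01 X86.86 Y30.65
G01 X84.63 Y30.21
G01 X82.74 Y28.94
G01 X81.47 Y27.05
G01 X81.03 Y24.82
G01 X81.47 Y22.59
G01 X82.74 Y20.70
G01 X84.63 Y19.43
G01 X86.86 Y18.99
G01 X89.09 Y19.43
G01 X90.98 Y20.70
G01 X92.25 Y22.59
G01 X92.69 Y24.82
G0 X132.98 Y128.67
M4 S865
G01 X70.95 Y80.30 F1370
G01 X62.62 Y131.30
G01 X66.82 Y116.87
G01 X171.39 Y102.64
G01 X132.98 Y128.67
G0 X43.89 Y56.90
M4 S865
G01 X82.36 Y92.84 F1370
G01 X102.24 Y161.35
G0 X162.87 Y44.44
M4 S865
G01 X162.59 Y47.56 F1370
G01 X154.15 Y59.31
G01 X139.95 Y76.53
G01 X122.41 Y96.03
G01 X103.95 Y114.64
G01 X86.98 Y129.18
G01 X73.91 Y136.48
G01 X67.15 Y133.36
M5
G0 X0.00 Y0.00

1 u = 1 mm; y_m = 179.00 − y.

[1] `<circle>` circle, #ff8800→cut S865 F1370: (92.69,24.82) → (92.25,27.05) → (90.98,28.94) → (89.09,30.21) → (86.86,30.65) → (84.63,30.21) → (82.74,28.94) → (81.47,27.05) → (81.03,24.82) → (81.47,22.59) → (82.74,20.70) → (84.63,19.43) → (86.86,18.99) → (89.09,19.43) → (90.98,20.70) → (92.25,22.59) → (92.69,24.82) (closed)

[2] `<path>` closed polygon, #ff8800→cut S865 F1370: (132.98,128.67) → (70.95,80.30) → (62.62,131.30) → (66.82,116.87) → (171.39,102.64) → (132.98,128.67) (closed)

[3] `<polyline>` open polyline, #ff8800→cut S865 F1370: (43.89,56.90) → (82.36,92.84) → (102.24,161.35)

[4] `<path>` cubic bezier, #ff8800→cut S865 F1370: (162.87,44.44) → (162.59,47.56) → (154.15,59.31) → (139.95,76.53) → (122.41,96.03) → (103.95,114.64) → (86.98,129.18) → (73.91,136.48) → (67.15,133.36)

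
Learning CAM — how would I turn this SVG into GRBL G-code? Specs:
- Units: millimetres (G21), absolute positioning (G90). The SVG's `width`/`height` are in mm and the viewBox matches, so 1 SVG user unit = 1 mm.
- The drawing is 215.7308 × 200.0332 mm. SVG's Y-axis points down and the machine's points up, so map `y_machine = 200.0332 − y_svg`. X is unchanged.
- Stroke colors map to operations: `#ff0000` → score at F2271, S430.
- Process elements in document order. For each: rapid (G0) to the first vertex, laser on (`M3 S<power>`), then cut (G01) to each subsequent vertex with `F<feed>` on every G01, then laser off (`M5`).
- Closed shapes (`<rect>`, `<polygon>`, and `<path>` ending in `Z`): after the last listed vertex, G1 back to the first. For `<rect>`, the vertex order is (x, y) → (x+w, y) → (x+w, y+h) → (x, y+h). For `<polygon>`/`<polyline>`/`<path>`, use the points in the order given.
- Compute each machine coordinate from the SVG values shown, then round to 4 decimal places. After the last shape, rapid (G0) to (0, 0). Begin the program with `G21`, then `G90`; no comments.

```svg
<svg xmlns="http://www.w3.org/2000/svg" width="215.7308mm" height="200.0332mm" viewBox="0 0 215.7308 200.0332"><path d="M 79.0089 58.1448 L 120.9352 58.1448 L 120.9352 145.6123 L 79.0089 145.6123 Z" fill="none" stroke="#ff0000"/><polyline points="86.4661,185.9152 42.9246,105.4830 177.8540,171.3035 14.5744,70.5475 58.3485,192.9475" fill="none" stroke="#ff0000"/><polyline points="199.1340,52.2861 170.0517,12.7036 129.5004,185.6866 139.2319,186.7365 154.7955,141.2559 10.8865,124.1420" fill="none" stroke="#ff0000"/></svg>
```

Since the viewBox matches the mm dimensions, user units are millimetres directly. The only transform is the Y-flip y_m = 200.0332 − y_svg.

Shape 1 is a rectangle drawn with `<path>`. Its stroke #ff0000 means score at S430, F2271. After flipping Y the toolpath is (79.0089,141.8884) → (120.9352,141.8884) → (120.9352,54.4209) → (79.0089,54.4209) → (79.0089,141.8884), returning to the start.

Shape 2 is a open polyline drawn with `<polyline>`. Its stroke #ff0000 means score at S430, F2271. After flipping Y the toolpath is (86.4661,14.1180) → (42.9246,94.5502) → (177.8540,28.7297) → (14.5744,129.4857) → (58.3485,7.0857).

Shape 3 is a open polyline drawn with `<polyline>`. Its stroke #ff0000 means score at S430, F2271. After flipping Y the toolpath is (199.1340,147.7471) → (170.0517,187.3296) → (129.5004,14.3466) → (139.2319,13.2967) → (154.7955,58.7773) → (10.8865,75.8912).

G21
G90
G0 X79.0089 Y141.8884
M3 S430
G01 X120.9352 Y141.8884 F2271
G01 X120.9352 Y54.4209 F2271
G01 X79.0089 Y54.4209 F2271
G01 X79.0089 Y141.8884 F2271
M5
G0 X86.4661 Y14.1180
M3 S430
G01 X42.9246 Y94.5502 F2271
G01 X177.8540 Y28.7297 F2271
G01 X14.5744 Y129.4857 F2271
G01 X58.3485 Y7.0857 F2271
M5
G0 X199.1340 Y147.7471
M3 S430
G01 X170.0517 Y187.3296 F2271
G01 X129.5004 Y14.3466 F2271
G01 X139.2319 Y13.2967 F2271
G01 X154.7955 Y58.7773 F2271
G01 X10.8865 Y75.8912 F2271
M5
G0 X0.0000 Y0.0000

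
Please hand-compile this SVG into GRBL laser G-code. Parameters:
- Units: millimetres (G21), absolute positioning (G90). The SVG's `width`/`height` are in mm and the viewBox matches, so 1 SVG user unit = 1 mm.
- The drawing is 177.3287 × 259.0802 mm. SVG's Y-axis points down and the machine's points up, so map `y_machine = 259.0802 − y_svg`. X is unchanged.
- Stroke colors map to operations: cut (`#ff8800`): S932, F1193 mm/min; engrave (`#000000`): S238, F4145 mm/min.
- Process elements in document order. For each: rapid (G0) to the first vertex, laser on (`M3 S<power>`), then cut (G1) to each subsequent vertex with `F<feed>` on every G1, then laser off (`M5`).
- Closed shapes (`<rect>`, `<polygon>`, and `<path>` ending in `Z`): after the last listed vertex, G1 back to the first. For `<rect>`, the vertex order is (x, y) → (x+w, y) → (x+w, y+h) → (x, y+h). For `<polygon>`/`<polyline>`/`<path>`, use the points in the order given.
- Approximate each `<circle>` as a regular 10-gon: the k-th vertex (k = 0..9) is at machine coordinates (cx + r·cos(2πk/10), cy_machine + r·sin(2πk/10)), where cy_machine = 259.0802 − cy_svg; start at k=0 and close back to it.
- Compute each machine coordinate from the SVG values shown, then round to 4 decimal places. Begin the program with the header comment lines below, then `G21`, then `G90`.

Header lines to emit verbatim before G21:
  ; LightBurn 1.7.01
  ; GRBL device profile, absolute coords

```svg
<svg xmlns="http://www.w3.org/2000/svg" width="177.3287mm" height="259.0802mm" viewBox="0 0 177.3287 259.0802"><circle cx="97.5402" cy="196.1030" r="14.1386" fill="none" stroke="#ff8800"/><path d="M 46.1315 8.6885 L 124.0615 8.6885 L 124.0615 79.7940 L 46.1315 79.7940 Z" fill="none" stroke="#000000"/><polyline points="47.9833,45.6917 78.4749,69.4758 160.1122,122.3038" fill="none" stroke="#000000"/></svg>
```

1 u = 1 mm; y_m = 259.0802 − y.

[1] `<circle>` circle, #ff8800→cut S932 F1193: (111.6788,62.9772) → (108.9786,71.2877) → (101.9093,76.4238) → (93.1711,76.4238) → (86.1018,71.2877) → (83.4016,62.9772) → (86.1018,54.6667) → (93.1711,49.5306) → (101.9093,49.5306) → (108.9786,54.6667) → (111.6788,62.9772) (closed)

[2] `<path>` rectangle, #000000→engrave S238 F4145: (46.1315,250.3917) → (124.0615,250.3917) → (124.0615,179.2862) → (46.1315,179.2862) → (46.1315,250.3917) (closed)

[3] `<polyline>` open polyline, #000000→engrave S238 F4145: (47.9833,213.3885) → (78.4749,189.6044) → (160.1122,136.7764)

; LightBurn 1.7.01
; GRBL device profile, absolute coords
G21
G90
G0 X111.6788 Y62.9772
M3 S932
G1 X108.9786 Y71.2877 F1193
G1 X101.9093 Y76.4238 F1193
G1 X93.1711 Y76.4238 F1193
G1 X86.1018 Y71.2877 F1193
G1 X83.4016 Y62.9772 F1193
G1 X86.1018 Y54.6667 F1193
G1 X93.1711 Y49.5306 F1193
G1 X101.9093 Y49.5306 F1193
G1 X108.9786 Y54.6667 F1193
G1 X111.6788 Y62.9772 F1193
M5
G0 X46.1315 Y250.3917
M3 S238
G1 X124.0615 Y250.3917 F4145
G1 X124.0615 Y179.2862 F4145
G1 X46.1315 Y179.2862 F4145
G1 X46.1315 Y250.3917 F4145
M5
G0 X47.9833 Y213.3885
M3 S238
G1 X78.4749 Y189.6044 F4145
G1 X160.1122 Y136.7764 F4145
M5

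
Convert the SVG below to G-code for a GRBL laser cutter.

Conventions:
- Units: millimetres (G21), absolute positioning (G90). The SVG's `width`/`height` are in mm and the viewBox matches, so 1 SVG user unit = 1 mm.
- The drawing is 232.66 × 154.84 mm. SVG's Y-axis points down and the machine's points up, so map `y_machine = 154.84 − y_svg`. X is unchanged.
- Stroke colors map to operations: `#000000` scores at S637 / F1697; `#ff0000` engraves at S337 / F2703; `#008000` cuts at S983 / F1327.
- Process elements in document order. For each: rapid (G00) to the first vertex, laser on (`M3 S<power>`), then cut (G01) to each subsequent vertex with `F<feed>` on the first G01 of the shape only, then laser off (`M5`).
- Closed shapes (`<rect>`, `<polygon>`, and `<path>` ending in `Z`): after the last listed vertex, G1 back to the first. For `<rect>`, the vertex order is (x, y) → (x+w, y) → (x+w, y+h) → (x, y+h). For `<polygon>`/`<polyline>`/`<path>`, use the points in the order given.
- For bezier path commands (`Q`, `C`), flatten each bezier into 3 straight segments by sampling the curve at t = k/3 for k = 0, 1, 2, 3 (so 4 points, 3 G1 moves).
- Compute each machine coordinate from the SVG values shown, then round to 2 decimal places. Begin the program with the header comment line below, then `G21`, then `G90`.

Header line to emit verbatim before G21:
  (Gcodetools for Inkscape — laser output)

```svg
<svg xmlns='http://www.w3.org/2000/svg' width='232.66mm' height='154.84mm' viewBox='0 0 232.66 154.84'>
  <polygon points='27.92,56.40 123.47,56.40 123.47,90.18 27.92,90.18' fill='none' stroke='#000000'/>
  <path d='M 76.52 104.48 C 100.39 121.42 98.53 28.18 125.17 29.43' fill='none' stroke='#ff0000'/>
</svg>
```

1 u = 1 mm; y_m = 154.84 − y.

[1] `<polygon>` rectangle, #000000→score S637 F1697: (27.92,98.44) → (123.47,98.44) → (123.47,64.66) → (27.92,64.66) → (27.92,98.44) (closed)

[2] `<path>` cubic bezier, #ff0000→engrave S337 F2703: (76.52,50.36) → (93.82,62.57) → (106.02,102.74) → (125.17,125.41)

(Gcodetools for Inkscape — laser output)
G21
G90
G00 X27.92 Y98.44
M3 S637
G01 X123.47 Y98.44 F1697
G01 X123.47 Y64.66
G01 X27.92 Y64.66
G01 X27.92 Y98.44
M5
G00 X76.52 Y50.36
M3 S337
G01 X93.82 Y62.57 F2703
G01 X106.02 Y102.74
G01 X125.17 Y125.41
M5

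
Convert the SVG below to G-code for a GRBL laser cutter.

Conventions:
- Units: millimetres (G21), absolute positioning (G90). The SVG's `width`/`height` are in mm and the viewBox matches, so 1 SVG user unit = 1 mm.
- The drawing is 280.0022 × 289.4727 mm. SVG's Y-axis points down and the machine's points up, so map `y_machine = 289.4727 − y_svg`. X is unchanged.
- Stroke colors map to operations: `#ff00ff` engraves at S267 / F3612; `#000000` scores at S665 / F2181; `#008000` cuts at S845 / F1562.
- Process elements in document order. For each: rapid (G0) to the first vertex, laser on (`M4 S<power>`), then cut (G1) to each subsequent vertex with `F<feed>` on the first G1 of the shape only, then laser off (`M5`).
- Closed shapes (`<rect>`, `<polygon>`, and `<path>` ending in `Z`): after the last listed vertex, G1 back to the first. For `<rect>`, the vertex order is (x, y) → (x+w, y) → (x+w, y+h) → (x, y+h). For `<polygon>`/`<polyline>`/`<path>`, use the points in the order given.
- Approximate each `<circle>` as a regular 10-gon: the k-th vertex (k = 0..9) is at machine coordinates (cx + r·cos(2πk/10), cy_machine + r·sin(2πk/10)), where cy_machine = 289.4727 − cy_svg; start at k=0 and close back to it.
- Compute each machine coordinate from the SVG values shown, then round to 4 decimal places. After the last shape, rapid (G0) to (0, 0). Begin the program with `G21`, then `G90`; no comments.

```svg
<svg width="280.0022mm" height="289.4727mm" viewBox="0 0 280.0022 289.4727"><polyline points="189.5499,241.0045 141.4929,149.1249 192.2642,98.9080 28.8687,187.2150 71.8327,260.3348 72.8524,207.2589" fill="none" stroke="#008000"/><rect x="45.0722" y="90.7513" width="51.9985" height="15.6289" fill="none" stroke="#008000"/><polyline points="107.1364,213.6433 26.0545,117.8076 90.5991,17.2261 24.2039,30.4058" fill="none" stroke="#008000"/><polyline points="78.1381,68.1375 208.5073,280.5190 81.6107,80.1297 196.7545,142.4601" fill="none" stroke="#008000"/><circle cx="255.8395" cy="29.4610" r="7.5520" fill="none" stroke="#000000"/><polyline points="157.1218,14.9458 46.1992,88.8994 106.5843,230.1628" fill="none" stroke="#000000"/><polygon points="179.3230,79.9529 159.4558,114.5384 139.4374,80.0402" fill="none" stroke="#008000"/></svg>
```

G21
G90
G0 X189.5499 Y48.4682
M4 S845
G1 X141.4929 Y140.3478 F1562
G1 X192.2642 Y190.5647
G1 X28.8687 Y102.2577
G1 X71.8327 Y29.1379
G1 X72.8524 Y82.2138
M5
G0 X45.0722 Y198.7214
M4 S845
G1 X97.0707 Y198.7214 F1562
G1 X97.0707 Y183.0925
G1 X45.0722 Y183.0925
G1 X45.0722 Y198.7214
M5
G0 X107.1364 Y75.8294
M4 S845
G1 X26.0545 Y171.6651 F1562
G1 X90.5991 Y272.2466
G1 X24.2039 Y259.0669
M5
G0 X78.1381 Y221.3352
M4 S845
G1 X208.5073 Y8.9537 F1562
G1 X81.6107 Y209.3430
G1 X196.7545 Y147.0126
M5
G0 X263.3915 Y260.0117
M4 S665
G1 X261.9492 Y264.4507 F2181
G1 X258.1732 Y267.1941
G1 X253.5058 Y267.1941
G1 X249.7298 Y264.4507
G1 X248.2875 Y260.0117
G1 X249.7298 Y255.5727
G1 X253.5058 Y252.8293
G1 X258.1732 Y252.8293
G1 X261.9492 Y255.5727
G1 X263.3915 Y260.0117
M5
G0 X157.1218 Y274.5269
M4 S665
G1 X46.1992 Y200.5733 F2181
G1 X106.5843 Y59.3099
M5
G0 X179.3230 Y209.5198
M4 S845
G1 X159.4558 Y174.9343 F1562
G1 X139.4374 Y209.4325
G1 X179.3230 Y209.5198
M5
G0 X0.0000 Y0.0000

Since the viewBox matches the mm dimensions, user units are millimetres directly. The only transform is the Y-flip y_m = 289.4727 − y_svg.

Shape 1 is a open polyline drawn with `<polyline>`. Its stroke #008000 means cut at S845, F1562. After flipping Y the toolpath is (189.5499,48.4682) → (141.4929,140.3478) → (192.2642,190.5647) → (28.8687,102.2577) → (71.8327,29.1379) → (72.8524,82.2138).

Shape 2 is a rectangle drawn with `<rect>`. Its stroke #008000 means cut at S845, F1562. After flipping Y the toolpath is (45.0722,198.7214) → (97.0707,198.7214) → (97.0707,183.0925) → (45.0722,183.0925) → (45.0722,198.7214), returning to the start.

Shape 3 is a open polyline drawn with `<polyline>`. Its stroke #008000 means cut at S845, F1562. After flipping Y the toolpath is (107.1364,75.8294) → (26.0545,171.6651) → (90.5991,272.2466) → (24.2039,259.0669).

Shape 4 is a open polyline drawn with `<polyline>`. Its stroke #008000 means cut at S845, F1562. After flipping Y the toolpath is (78.1381,221.3352) → (208.5073,8.9537) → (81.6107,209.3430) → (196.7545,147.0126).

Shape 5 is a circle drawn with `<circle>`. Its stroke #000000 means score at S665, F2181. After flipping Y the toolpath is (263.3915,260.0117) → (261.9492,264.4507) → (258.1732,267.1941) → (253.5058,267.1941) → (249.7298,264.4507) → (248.2875,260.0117) → (249.7298,255.5727) → (253.5058,252.8293) → (258.1732,252.8293) → (261.9492,255.5727) → (263.3915,260.0117), returning to the start.

Shape 6 is a open polyline drawn with `<polyline>`. Its stroke #000000 means score at S665, F2181. After flipping Y the toolpath is (157.1218,274.5269) → (46.1992,200.5733) → (106.5843,59.3099).

Shape 7 is a regular polygon drawn with `<polygon>`. Its stroke #008000 means cut at S845, F1562. After flipping Y the toolpath is (179.3230,209.5198) → (159.4558,174.9343) → (139.4374,209.4325) → (179.3230,209.5198), returning to the start.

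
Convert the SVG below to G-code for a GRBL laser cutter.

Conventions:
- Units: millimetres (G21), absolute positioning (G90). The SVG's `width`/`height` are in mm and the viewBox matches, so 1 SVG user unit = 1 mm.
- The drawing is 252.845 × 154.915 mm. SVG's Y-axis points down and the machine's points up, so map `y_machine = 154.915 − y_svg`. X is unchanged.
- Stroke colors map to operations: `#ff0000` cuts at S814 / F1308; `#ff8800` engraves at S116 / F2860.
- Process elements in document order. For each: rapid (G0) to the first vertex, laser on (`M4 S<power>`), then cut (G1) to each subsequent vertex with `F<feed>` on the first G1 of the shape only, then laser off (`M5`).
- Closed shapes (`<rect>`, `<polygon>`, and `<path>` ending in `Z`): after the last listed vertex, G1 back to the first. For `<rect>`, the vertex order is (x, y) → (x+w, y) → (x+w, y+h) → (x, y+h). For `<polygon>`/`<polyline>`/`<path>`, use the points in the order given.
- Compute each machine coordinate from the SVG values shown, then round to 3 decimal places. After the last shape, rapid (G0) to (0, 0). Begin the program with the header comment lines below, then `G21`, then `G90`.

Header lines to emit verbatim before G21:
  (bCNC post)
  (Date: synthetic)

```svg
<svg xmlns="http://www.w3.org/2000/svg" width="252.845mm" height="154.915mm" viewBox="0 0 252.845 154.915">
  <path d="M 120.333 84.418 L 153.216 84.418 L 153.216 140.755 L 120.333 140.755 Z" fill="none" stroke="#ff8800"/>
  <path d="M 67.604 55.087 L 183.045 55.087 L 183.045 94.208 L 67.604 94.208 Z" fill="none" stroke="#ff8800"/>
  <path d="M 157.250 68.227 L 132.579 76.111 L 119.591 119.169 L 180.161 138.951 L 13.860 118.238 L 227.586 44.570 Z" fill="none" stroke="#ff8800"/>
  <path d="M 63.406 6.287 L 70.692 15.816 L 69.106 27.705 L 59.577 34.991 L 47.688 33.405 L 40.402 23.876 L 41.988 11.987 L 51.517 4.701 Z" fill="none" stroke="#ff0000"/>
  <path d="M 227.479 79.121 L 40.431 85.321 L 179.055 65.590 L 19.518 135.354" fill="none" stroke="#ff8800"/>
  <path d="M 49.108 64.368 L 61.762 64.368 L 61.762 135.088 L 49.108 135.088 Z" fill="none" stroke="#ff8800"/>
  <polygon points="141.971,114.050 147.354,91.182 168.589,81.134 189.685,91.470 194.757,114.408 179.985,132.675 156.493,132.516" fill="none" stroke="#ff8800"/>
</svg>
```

(bCNC post)
(Date: synthetic)
G21
G90
G0 X120.333 Y70.497
M4 S116
G1 X153.216 Y70.497 F2860
G1 X153.216 Y14.160
G1 X120.333 Y14.160
G1 X120.333 Y70.497
M5
G0 X67.604 Y99.828
M4 S116
G1 X183.045 Y99.828 F2860
G1 X183.045 Y60.707
G1 X67.604 Y60.707
G1 X67.604 Y99.828
M5
G0 X157.250 Y86.688
M4 S116
G1 X132.579 Y78.804 F2860
G1 X119.591 Y35.746
G1 X180.161 Y15.964
G1 X13.860 Y36.677
G1 X227.586 Y110.345
G1 X157.250 Y86.688
M5
G0 X63.406 Y148.628
M4 S814
G1 X70.692 Y139.099 F1308
G1 X69.106 Y127.210
G1 X59.577 Y119.924
G1 X47.688 Y121.510
G1 X40.402 Y131.039
G1 X41.988 Y142.928
G1 X51.517 Y150.214
G1 X63.406 Y148.628
M5
G0 X227.479 Y75.794
M4 S116
G1 X40.431 Y69.594 F2860
G1 X179.055 Y89.325
G1 X19.518 Y19.561
M5
G0 X49.108 Y90.547
M4 S116
G1 X61.762 Y90.547 F2860
G1 X61.762 Y19.827
G1 X49.108 Y19.827
G1 X49.108 Y90.547
M5
G0 X141.971 Y40.865
M4 S116
G1 X147.354 Y63.733 F2860
G1 X168.589 Y73.781
G1 X189.685 Y63.445
G1 X194.757 Y40.507
G1 X179.985 Y22.240
G1 X156.493 Y22.399
G1 X141.971 Y40.865
M5
G0 X0.000 Y0.000

1 u = 1 mm; y_m = 154.915 − y.

[1] `<path>` rectangle, #ff8800→engrave S116 F2860: (120.333,70.497) → (153.216,70.497) → (153.216,14.160) → (120.333,14.160) → (120.333,70.497) (closed)

[2] `<path>` rectangle, #ff8800→engrave S116 F2860: (67.604,99.828) → (183.045,99.828) → (183.045,60.707) → (67.604,60.707) → (67.604,99.828) (closed)

[3] `<path>` closed polygon, #ff8800→engrave S116 F2860: (157.250,86.688) → (132.579,78.804) → (119.591,35.746) → (180.161,15.964) → (13.860,36.677) → (227.586,110.345) → (157.250,86.688) (closed)

[4] `<path>` regular polygon, #ff0000→cut S814 F1308: (63.406,148.628) → (70.692,139.099) → (69.106,127.210) → (59.577,119.924) → (47.688,121.510) → (40.402,131.039) → (41.988,142.928) → (51.517,150.214) → (63.406,148.628) (closed)

[5] `<path>` open polyline, #ff8800→engrave S116 F2860: (227.479,75.794) → (40.431,69.594) → (179.055,89.325) → (19.518,19.561)

[6] `<path>` rectangle, #ff8800→engrave S116 F2860: (49.108,90.547) → (61.762,90.547) → (61.762,19.827) → (49.108,19.827) → (49.108,90.547) (closed)

[7] `<polygon>` regular polygon, #ff8800→engrave S116 F2860: (141.971,40.865) → (147.354,63.733) → (168.589,73.781) → (189.685,63.445) → (194.757,40.507) → (179.985,22.240) → (156.493,22.399) → (141.971,40.865) (closed)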